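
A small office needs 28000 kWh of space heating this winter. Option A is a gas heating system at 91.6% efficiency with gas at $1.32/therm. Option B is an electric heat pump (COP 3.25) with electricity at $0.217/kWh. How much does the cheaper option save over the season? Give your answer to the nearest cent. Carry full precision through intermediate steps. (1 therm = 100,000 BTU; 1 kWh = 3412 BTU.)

$492.82

Heat load = 28000 kWh × 3412 = 95,536,000 BTU
Gas: input = 95,536,000 / 0.916 = 104,296,943 BTU = 1,043 therm → 1,043 × $1.32 = $1,376.72
Heat pump: 95,536,000 BTU / 3412 = 28,000 kWh heat; / 3.25 = 8,615 kWh in → × $0.217 = $1,869.54
Difference = |$1,376.72 − $1,869.54| = $492.82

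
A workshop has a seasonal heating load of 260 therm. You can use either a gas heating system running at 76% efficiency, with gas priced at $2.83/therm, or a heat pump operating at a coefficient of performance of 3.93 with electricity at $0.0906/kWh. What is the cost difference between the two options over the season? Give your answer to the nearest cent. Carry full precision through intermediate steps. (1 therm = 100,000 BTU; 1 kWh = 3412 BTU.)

Heat load = 260 therm × 100,000 = 26,000,000 BTU
Gas: input = 26,000,000 / 0.76 = 34,210,526 BTU = 342.1 therm → 342.1 × $2.83 = $968.16
Heat pump: 26,000,000 BTU / 3412 = 7,620 kWh heat; / 3.93 = 1,939 kWh in → × $0.0906 = $175.67
Difference = |$968.16 − $175.67| = $792.49

$792.49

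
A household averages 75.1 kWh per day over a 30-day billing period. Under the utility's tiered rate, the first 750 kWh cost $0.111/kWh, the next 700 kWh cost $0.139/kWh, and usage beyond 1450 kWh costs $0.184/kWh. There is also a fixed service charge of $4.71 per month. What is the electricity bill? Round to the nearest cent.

$333.01

Usage = 75.1 kWh/day × 30 days = 2253 kWh
First 750 kWh × $0.111 = $83.25
Next 700 kWh × $0.139 = $97.30
Remaining 803 kWh × $0.184 = $147.75
Energy charge = $328.30; + service $4.71 = $333.01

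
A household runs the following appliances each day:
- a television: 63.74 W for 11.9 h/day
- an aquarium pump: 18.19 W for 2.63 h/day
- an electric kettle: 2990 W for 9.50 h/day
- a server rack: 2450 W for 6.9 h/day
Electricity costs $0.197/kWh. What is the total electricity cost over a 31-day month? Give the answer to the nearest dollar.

television: 63.74 W × 11.9 h × 31 d = 23,514 Wh = 23.51 kWh
aquarium pump: 18.19 W × 2.63 h × 31 d = 1,483 Wh = 1.483 kWh
electric kettle: 2990 W × 9.50 h × 31 d = 880,555 Wh = 880.6 kWh
server rack: 2450 W × 6.9 h × 31 d = 524,055 Wh = 524.1 kWh
Total energy = 23.51 + 1.483 + 880.6 + 524.1 = 1,430 kWh
Cost = 1,430 kWh × $0.197 = $281.63 ≈ $282

$282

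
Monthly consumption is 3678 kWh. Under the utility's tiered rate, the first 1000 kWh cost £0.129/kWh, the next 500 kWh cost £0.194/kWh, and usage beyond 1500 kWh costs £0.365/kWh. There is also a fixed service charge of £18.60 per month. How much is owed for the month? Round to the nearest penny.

First 1000 kWh × £0.129 = £129.00
Next 500 kWh × £0.194 = £97.00
Remaining 2178 kWh × £0.365 = £794.97
Energy charge = £1,020.97; + service £18.60 = £1,039.57

£1039.57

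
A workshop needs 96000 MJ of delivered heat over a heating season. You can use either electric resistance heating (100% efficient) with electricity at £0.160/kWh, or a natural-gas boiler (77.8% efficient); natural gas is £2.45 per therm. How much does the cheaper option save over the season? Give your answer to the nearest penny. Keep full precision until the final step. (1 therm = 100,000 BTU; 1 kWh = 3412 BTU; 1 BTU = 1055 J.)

£1401.54

Heat load = 96000 MJ = 96,000,000,000 J / 1055 = 90,995,261 BTU
Gas: input = 90,995,261 / 0.778 = 116,960,489 BTU = 1,170 therm → 1,170 × £2.45 = £2,865.53
Electric: 90,995,261 BTU / 3412 = 26,670 kWh → × £0.160 = £4,267.07
Difference = |£2,865.53 − £4,267.07| = £1,401.54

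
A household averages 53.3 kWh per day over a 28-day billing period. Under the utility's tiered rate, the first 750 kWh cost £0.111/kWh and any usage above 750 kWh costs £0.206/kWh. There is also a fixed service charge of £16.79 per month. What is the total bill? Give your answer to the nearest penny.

Usage = 53.3 kWh/day × 28 days = 1492.4 kWh
First 750 kWh × £0.111 = £83.25
Remaining 742.4 kWh × £0.206 = £152.93
Energy charge = £236.18; + service £16.79 = £252.97

£252.97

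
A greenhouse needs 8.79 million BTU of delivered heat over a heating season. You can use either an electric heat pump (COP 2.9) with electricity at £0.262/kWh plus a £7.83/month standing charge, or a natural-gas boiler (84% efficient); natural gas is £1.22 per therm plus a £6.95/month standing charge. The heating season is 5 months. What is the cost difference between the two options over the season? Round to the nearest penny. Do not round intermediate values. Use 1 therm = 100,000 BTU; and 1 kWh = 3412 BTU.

£109.48

Heat load = 8.79 × 10⁶ BTU = 8,790,000 BTU
Gas: input = 8,790,000 / 0.84 = 10,464,286 BTU = 104.6 therm → 104.6 × £1.22 = £127.66; + 5 × £6.95 standing = £162.41
Heat pump: 8,790,000 BTU / 3412 = 2,576 kWh heat; / 2.9 = 888.3 kWh in → × £0.262 = £232.75; + 5 × £7.83 standing = £271.90
Difference = |£162.41 − £271.90| = £109.48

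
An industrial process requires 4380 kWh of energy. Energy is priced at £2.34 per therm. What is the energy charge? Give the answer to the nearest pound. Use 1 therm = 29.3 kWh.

£350

4380 kWh × (0.03413 therm/kWh) = 149.5 therm
Cost = 149.5 therm × £2.34/therm = £349.80 ≈ £350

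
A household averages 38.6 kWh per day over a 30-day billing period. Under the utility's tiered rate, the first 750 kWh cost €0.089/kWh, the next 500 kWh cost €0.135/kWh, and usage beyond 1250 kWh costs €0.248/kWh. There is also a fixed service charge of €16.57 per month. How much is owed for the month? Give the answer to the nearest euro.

Usage = 38.6 kWh/day × 30 days = 1158 kWh
First 750 kWh × €0.089 = €66.75
Next 408 kWh × €0.135 = €55.08
Remaining tier: 0 kWh (not reached)
Energy charge = €121.83; + service €16.57 = €138.40 ≈ €138

€138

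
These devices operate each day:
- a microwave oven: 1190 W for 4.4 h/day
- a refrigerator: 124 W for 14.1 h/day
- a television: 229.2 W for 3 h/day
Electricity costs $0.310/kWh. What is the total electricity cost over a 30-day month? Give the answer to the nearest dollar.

$71

microwave oven: 1190 W × 4.4 h × 30 d = 157,080 Wh = 157.1 kWh
refrigerator: 124 W × 14.1 h × 30 d = 52,452 Wh = 52.45 kWh
television: 229.2 W × 3 h × 30 d = 20,628 Wh = 20.63 kWh
Total energy = 157.1 + 52.45 + 20.63 = 230.2 kWh
Cost = 230.2 kWh × $0.310 = $71.35 ≈ $71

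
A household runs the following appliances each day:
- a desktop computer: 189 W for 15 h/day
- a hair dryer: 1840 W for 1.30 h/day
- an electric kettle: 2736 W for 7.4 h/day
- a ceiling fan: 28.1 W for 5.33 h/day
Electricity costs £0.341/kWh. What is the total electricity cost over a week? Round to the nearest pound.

desktop computer: 189 W × 15 h × 7 d = 19,845 Wh = 19.84 kWh
hair dryer: 1840 W × 1.30 h × 7 d = 16,744 Wh = 16.74 kWh
electric kettle: 2736 W × 7.4 h × 7 d = 141,725 Wh = 141.7 kWh
ceiling fan: 28.1 W × 5.33 h × 7 d = 1,048 Wh = 1.048 kWh
Total energy = 19.84 + 16.74 + 141.7 + 1.048 = 179.4 kWh
Cost = 179.4 kWh × £0.341 = £61.16 ≈ £61

£61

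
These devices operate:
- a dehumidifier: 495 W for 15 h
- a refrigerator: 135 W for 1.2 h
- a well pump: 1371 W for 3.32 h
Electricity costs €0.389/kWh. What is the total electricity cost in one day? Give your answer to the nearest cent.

€4.72

dehumidifier: 495 W × 15 h = 7,425 Wh = 7.425 kWh
refrigerator: 135 W × 1.2 h = 162 Wh = 0.162 kWh
well pump: 1371 W × 3.32 h = 4,552 Wh = 4.552 kWh
Total energy = 7.425 + 0.162 + 4.552 = 12.14 kWh
Cost = 12.14 kWh × €0.389 = €4.72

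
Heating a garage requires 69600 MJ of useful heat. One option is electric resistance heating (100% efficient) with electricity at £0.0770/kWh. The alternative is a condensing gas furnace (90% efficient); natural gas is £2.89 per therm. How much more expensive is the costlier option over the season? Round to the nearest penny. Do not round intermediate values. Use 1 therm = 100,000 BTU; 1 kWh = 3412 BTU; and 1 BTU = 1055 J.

£629.61

Heat load = 69600 MJ = 69,600,000,000 J / 1055 = 65,971,564 BTU
Gas: input = 65,971,564 / 0.900 = 73,301,738 BTU = 733 therm → 733 × £2.89 = £2,118.42
Electric: 65,971,564 BTU / 3412 = 19,340 kWh → × £0.0770 = £1,488.81
Difference = |£2,118.42 − £1,488.81| = £629.61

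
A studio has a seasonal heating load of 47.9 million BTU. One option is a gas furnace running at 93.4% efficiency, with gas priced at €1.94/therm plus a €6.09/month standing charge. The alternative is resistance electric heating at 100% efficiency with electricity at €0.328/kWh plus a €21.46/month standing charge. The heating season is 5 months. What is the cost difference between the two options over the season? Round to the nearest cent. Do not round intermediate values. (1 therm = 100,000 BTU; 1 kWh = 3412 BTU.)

€3686.61

Heat load = 47.9 × 10⁶ BTU = 47,900,000 BTU
Gas: input = 47,900,000 / 0.934 = 51,284,797 BTU = 512.8 therm → 512.8 × €1.94 = €994.93; + 5 × €6.09 standing = €1,025.38
Electric: 47,900,000 BTU / 3412 = 14,040 kWh → × €0.328 = €4,604.69; + 5 × €21.46 standing = €4,711.99
Difference = |€1,025.38 − €4,711.99| = €3,686.61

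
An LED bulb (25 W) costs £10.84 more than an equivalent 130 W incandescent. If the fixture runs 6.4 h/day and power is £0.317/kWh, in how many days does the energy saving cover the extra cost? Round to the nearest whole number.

51 days

Power saved = 130 − 25 = 105 W
Daily energy saved = 105 W × 6.4 h = 672 Wh = 0.672 kWh
Daily savings = 0.672 × £0.317 = £0.2130
Payback = £10.84 / £0.2130 per day = 50.89 days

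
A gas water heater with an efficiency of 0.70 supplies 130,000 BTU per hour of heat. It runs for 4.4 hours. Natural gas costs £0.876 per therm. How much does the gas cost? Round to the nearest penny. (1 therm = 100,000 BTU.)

Heat delivered = 130,000 BTU/h × 4.4 h = 572,000 BTU
Gas input = 572,000 / 0.70 = 817,143 BTU
= 817,143 / 100,000 = 8.171 therm
Cost = 8.171 × £0.876/therm = £7.16

£7.16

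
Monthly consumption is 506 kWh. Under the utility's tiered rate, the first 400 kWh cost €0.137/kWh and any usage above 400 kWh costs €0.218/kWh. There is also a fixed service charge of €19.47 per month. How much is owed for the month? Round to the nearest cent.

First 400 kWh × €0.137 = €54.80
Remaining 106 kWh × €0.218 = €23.11
Energy charge = €77.91; + service €19.47 = €97.38

€97.38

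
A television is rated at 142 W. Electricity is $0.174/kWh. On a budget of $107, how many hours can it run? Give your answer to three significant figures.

4330 h

Energy budget = $107 / $0.174 per kWh = 614.9 kWh = 614,943 Wh
Runtime = 614,943 Wh / 142 W = 4,331 h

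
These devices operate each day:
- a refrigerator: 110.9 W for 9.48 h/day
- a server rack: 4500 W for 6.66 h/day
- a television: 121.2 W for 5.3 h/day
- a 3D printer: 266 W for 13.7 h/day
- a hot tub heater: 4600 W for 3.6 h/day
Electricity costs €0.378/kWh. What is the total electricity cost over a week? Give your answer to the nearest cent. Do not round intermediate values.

refrigerator: 110.9 W × 9.48 h × 7 d = 7,359 Wh = 7.359 kWh
server rack: 4500 W × 6.66 h × 7 d = 209,790 Wh = 209.8 kWh
television: 121.2 W × 5.3 h × 7 d = 4,497 Wh = 4.497 kWh
3D printer: 266 W × 13.7 h × 7 d = 25,509 Wh = 25.51 kWh
hot tub heater: 4600 W × 3.6 h × 7 d = 115,920 Wh = 115.9 kWh
Total energy = 7.359 + 209.8 + 4.497 + 25.51 + 115.9 = 363.1 kWh
Cost = 363.1 kWh × €0.378 = €137.24

€137.24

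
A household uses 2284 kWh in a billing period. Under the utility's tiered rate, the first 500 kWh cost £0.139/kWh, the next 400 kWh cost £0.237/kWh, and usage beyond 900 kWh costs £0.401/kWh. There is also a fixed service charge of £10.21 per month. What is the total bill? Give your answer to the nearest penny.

First 500 kWh × £0.139 = £69.50
Next 400 kWh × £0.237 = £94.80
Remaining 1384 kWh × £0.401 = £554.98
Energy charge = £719.28; + service £10.21 = £729.49

£729.49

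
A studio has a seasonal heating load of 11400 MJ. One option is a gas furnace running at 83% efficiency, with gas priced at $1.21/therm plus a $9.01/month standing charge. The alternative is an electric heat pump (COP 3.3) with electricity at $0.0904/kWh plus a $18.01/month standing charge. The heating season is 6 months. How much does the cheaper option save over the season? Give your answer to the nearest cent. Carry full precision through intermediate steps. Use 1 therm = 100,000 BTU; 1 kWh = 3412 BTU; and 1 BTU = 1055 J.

Heat load = 11400 MJ = 11,400,000,000 J / 1055 = 10,805,687 BTU
Gas: input = 10,805,687 / 0.83 = 13,018,900 BTU = 130.2 therm → 130.2 × $1.21 = $157.53; + 6 × $9.01 standing = $211.59
Heat pump: 10,805,687 BTU / 3412 = 3,167 kWh heat; / 3.3 = 959.7 kWh in → × $0.0904 = $86.76; + 6 × $18.01 standing = $194.82
Difference = |$211.59 − $194.82| = $16.77

$16.77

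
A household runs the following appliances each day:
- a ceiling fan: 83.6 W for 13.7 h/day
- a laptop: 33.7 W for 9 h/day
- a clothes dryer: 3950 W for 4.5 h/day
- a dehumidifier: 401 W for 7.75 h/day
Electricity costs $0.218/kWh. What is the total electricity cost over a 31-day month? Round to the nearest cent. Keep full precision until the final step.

$150.92

ceiling fan: 83.6 W × 13.7 h × 31 d = 35,505 Wh = 35.5 kWh
laptop: 33.7 W × 9 h × 31 d = 9,402 Wh = 9.402 kWh
clothes dryer: 3950 W × 4.5 h × 31 d = 551,025 Wh = 551 kWh
dehumidifier: 401 W × 7.75 h × 31 d = 96,340 Wh = 96.34 kWh
Total energy = 35.5 + 9.402 + 551 + 96.34 = 692.3 kWh
Cost = 692.3 kWh × $0.218 = $150.92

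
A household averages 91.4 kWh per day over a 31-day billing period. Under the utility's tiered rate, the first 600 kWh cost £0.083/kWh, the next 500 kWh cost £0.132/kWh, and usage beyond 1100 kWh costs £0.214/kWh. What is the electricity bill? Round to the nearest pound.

Usage = 91.4 kWh/day × 31 days = 2833.4 kWh
First 600 kWh × £0.083 = £49.80
Next 500 kWh × £0.132 = £66.00
Remaining 1733.4 kWh × £0.214 = £370.95
Total = £486.75 ≈ £487

£487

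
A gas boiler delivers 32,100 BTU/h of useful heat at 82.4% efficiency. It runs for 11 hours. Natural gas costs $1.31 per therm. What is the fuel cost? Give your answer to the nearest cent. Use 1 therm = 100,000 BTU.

Heat delivered = 32,100 BTU/h × 11 h = 353,100 BTU
Gas input = 353,100 / 0.824 = 428,519 BTU
= 428,519 / 100,000 = 4.285 therm
Cost = 4.285 × $1.31/therm = $5.61

$5.61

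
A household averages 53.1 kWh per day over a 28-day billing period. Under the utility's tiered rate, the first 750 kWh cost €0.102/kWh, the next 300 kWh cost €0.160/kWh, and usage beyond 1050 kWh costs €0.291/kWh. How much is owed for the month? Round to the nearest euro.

Usage = 53.1 kWh/day × 28 days = 1486.8 kWh
First 750 kWh × €0.102 = €76.50
Next 300 kWh × €0.160 = €48.00
Remaining 436.8 kWh × €0.291 = €127.11
Total = €251.61 ≈ €252

€252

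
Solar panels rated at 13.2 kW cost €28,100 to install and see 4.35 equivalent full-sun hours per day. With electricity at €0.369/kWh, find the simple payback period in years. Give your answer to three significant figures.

3.63 years

Daily generation = 13.2 kW × 4.35 h = 57.42 kWh
Annual generation = 57.42 × 365 = 20958 kWh
Annual savings = 20958 × €0.369 = €7,733.61
Payback = €28,100 / €7,733.61 = 3.63 years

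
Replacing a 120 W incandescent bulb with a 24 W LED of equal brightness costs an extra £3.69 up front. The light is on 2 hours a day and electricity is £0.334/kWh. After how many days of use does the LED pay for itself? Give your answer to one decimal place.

57.5 days

Power saved = 120 − 24 = 96 W
Daily energy saved = 96 W × 2 h = 192 Wh = 0.192 kWh
Daily savings = 0.192 × £0.334 = £0.0641
Payback = £3.69 / £0.0641 per day = 57.54 days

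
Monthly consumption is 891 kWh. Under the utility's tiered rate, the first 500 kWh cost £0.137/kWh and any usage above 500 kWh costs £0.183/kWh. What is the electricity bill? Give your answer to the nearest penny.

First 500 kWh × £0.137 = £68.50
Remaining 391 kWh × £0.183 = £71.55
Total = £140.05

£140.05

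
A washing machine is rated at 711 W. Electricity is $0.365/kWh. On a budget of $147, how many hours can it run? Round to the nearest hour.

566 h

Energy budget = $147 / $0.365 per kWh = 402.7 kWh = 402,740 Wh
Runtime = 402,740 Wh / 711 W = 566.4 h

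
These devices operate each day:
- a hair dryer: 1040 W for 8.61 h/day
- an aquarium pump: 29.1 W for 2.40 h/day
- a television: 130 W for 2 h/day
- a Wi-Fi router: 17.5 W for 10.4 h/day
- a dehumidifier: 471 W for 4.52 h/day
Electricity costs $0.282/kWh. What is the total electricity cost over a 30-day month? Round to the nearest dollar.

hair dryer: 1040 W × 8.61 h × 30 d = 268,632 Wh = 268.6 kWh
aquarium pump: 29.1 W × 2.40 h × 30 d = 2,095 Wh = 2.095 kWh
television: 130 W × 2 h × 30 d = 7,800 Wh = 7.8 kWh
Wi-Fi router: 17.5 W × 10.4 h × 30 d = 5,460 Wh = 5.46 kWh
dehumidifier: 471 W × 4.52 h × 30 d = 63,868 Wh = 63.87 kWh
Total energy = 268.6 + 2.095 + 7.8 + 5.46 + 63.87 = 347.9 kWh
Cost = 347.9 kWh × $0.282 = $98.10 ≈ $98

$98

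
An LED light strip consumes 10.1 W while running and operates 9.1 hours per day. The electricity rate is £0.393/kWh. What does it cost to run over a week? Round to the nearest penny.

Energy = 10.1 W × 9.1 h/day × 7 days = 643 Wh = 0.6434 kWh
Cost = 0.6434 kWh × £0.393/kWh = £0.25

£0.25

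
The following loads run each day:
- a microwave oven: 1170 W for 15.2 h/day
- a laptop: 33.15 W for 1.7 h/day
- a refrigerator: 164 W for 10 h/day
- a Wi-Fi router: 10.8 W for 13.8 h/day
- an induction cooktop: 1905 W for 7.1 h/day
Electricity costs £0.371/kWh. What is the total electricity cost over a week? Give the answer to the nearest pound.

microwave oven: 1170 W × 15.2 h × 7 d = 124,488 Wh = 124.5 kWh
laptop: 33.15 W × 1.7 h × 7 d = 394 Wh = 0.3945 kWh
refrigerator: 164 W × 10 h × 7 d = 11,480 Wh = 11.48 kWh
Wi-Fi router: 10.8 W × 13.8 h × 7 d = 1,043 Wh = 1.043 kWh
induction cooktop: 1905 W × 7.1 h × 7 d = 94,678 Wh = 94.68 kWh
Total energy = 124.5 + 0.3945 + 11.48 + 1.043 + 94.68 = 232.1 kWh
Cost = 232.1 kWh × £0.371 = £86.10 ≈ £86

£86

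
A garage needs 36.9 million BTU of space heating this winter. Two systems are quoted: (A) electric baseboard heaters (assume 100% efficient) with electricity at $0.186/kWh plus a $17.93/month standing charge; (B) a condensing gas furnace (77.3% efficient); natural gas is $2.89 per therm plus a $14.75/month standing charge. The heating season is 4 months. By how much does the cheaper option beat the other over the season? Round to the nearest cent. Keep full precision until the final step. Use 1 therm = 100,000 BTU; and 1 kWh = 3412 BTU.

Heat load = 36.9 × 10⁶ BTU = 36,900,000 BTU
Gas: input = 36,900,000 / 0.773 = 47,736,093 BTU = 477.4 therm → 477.4 × $2.89 = $1,379.57; + 4 × $14.75 standing = $1,438.57
Electric: 36,900,000 BTU / 3412 = 10,810 kWh → × $0.186 = $2,011.55; + 4 × $17.93 standing = $2,083.27
Difference = |$1,438.57 − $2,083.27| = $644.69

$644.69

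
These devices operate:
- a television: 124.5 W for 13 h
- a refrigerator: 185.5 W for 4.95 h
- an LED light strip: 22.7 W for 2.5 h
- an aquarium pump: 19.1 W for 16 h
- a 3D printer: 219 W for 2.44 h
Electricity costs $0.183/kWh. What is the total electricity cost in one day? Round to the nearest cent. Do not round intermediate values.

television: 124.5 W × 13 h = 1,618 Wh = 1.619 kWh
refrigerator: 185.5 W × 4.95 h = 918 Wh = 0.9182 kWh
LED light strip: 22.7 W × 2.5 h = 57 Wh = 0.05675 kWh
aquarium pump: 19.1 W × 16 h = 306 Wh = 0.3056 kWh
3D printer: 219 W × 2.44 h = 534 Wh = 0.5344 kWh
Total energy = 1.619 + 0.9182 + 0.05675 + 0.3056 + 0.5344 = 3.433 kWh
Cost = 3.433 kWh × $0.183 = $0.63

$0.63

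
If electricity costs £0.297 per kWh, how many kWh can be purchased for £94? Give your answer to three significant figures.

316 kWh

£94 / £0.297 per kWh = 316.5 kWh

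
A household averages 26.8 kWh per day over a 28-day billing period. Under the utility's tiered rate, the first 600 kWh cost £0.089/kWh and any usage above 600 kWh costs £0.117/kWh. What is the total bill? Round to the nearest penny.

Usage = 26.8 kWh/day × 28 days = 750.4 kWh
First 600 kWh × £0.089 = £53.40
Remaining 150.4 kWh × £0.117 = £17.60
Total = £71.00

£71.00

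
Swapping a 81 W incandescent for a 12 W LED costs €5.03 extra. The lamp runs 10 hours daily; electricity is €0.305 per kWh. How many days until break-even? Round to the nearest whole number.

Power saved = 81 − 12 = 69 W
Daily energy saved = 69 W × 10 h = 690 Wh = 0.69 kWh
Daily savings = 0.69 × €0.305 = €0.2104
Payback = €5.03 / €0.2104 per day = 23.9 days

24 days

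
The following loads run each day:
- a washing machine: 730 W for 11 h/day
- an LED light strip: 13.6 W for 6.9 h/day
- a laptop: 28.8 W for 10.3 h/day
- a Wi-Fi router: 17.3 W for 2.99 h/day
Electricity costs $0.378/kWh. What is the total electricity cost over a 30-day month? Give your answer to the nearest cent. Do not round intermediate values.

washing machine: 730 W × 11 h × 30 d = 240,900 Wh = 240.9 kWh
LED light strip: 13.6 W × 6.9 h × 30 d = 2,815 Wh = 2.815 kWh
laptop: 28.8 W × 10.3 h × 30 d = 8,899 Wh = 8.899 kWh
Wi-Fi router: 17.3 W × 2.99 h × 30 d = 1,552 Wh = 1.552 kWh
Total energy = 240.9 + 2.815 + 8.899 + 1.552 = 254.2 kWh
Cost = 254.2 kWh × $0.378 = $96.07

$96.07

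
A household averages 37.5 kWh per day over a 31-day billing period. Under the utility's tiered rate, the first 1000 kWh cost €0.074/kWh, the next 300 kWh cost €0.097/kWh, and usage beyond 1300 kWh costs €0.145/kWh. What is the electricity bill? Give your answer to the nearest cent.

€89.76

Usage = 37.5 kWh/day × 31 days = 1162.5 kWh
First 1000 kWh × €0.074 = €74.00
Next 162.5 kWh × €0.097 = €15.76
Remaining tier: 0 kWh (not reached)
Total = €89.76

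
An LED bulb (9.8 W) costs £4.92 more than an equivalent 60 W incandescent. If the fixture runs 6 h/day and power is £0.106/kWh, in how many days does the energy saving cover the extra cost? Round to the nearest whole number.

Power saved = 60 − 9.8 = 50.2 W
Daily energy saved = 50.2 W × 6 h = 301.2 Wh = 0.3012 kWh
Daily savings = 0.3012 × £0.106 = £0.0319
Payback = £4.92 / £0.0319 per day = 154.1 days

154 days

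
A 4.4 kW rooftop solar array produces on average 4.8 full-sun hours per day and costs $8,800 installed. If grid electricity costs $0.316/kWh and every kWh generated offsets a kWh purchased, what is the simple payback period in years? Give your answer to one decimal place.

Daily generation = 4.4 kW × 4.8 h = 21.12 kWh
Annual generation = 21.12 × 365 = 7708.8 kWh
Annual savings = 7708.8 × $0.316 = $2,435.98
Payback = $8,800 / $2,435.98 = 3.61 years

3.6 years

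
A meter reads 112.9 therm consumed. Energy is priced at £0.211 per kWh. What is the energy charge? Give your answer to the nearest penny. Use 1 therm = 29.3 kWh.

£697.98

112.9 therm × (29.3 kWh/therm) = 3,308 kWh
Cost = 3,308 kWh × £0.211/kWh = £697.98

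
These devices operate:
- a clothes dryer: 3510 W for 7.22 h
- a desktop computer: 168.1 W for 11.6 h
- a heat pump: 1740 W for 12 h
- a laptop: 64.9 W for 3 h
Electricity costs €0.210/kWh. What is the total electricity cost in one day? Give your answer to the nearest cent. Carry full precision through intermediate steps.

€10.16

clothes dryer: 3510 W × 7.22 h = 25,342 Wh = 25.34 kWh
desktop computer: 168.1 W × 11.6 h = 1,950 Wh = 1.95 kWh
heat pump: 1740 W × 12 h = 20,880 Wh = 20.88 kWh
laptop: 64.9 W × 3 h = 195 Wh = 0.1947 kWh
Total energy = 25.34 + 1.95 + 20.88 + 0.1947 = 48.37 kWh
Cost = 48.37 kWh × €0.210 = €10.16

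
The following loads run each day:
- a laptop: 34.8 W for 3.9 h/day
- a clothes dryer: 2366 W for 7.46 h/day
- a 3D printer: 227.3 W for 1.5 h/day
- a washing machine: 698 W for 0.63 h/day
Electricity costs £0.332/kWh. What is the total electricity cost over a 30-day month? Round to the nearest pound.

£185

laptop: 34.8 W × 3.9 h × 30 d = 4,072 Wh = 4.072 kWh
clothes dryer: 2366 W × 7.46 h × 30 d = 529,511 Wh = 529.5 kWh
3D printer: 227.3 W × 1.5 h × 30 d = 10,229 Wh = 10.23 kWh
washing machine: 698 W × 0.63 h × 30 d = 13,192 Wh = 13.19 kWh
Total energy = 4.072 + 529.5 + 10.23 + 13.19 = 557 kWh
Cost = 557 kWh × £0.332 = £184.93 ≈ £185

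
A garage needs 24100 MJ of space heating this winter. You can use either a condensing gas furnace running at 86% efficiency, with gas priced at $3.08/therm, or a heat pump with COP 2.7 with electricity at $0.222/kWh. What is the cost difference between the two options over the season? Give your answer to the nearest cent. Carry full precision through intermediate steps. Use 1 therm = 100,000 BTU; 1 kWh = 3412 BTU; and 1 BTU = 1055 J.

Heat load = 24100 MJ = 24,100,000,000 J / 1055 = 22,843,602 BTU
Gas: input = 22,843,602 / 0.86 = 26,562,328 BTU = 265.6 therm → 265.6 × $3.08 = $818.12
Heat pump: 22,843,602 BTU / 3412 = 6,695 kWh heat; / 2.7 = 2,480 kWh in → × $0.222 = $550.48
Difference = |$818.12 − $550.48| = $267.64

$267.64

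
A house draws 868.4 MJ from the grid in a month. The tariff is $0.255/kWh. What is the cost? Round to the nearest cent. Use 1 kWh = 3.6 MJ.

868.4 MJ × (0.27778 kWh/MJ) = 241.2 kWh
Cost = 241.2 kWh × $0.255/kWh = $61.51

$61.51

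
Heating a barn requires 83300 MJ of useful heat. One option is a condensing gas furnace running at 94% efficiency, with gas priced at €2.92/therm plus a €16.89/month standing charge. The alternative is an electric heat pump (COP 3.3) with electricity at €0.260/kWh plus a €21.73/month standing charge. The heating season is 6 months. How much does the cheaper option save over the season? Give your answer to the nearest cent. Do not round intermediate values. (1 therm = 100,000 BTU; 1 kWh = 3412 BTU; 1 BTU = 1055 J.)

€600.44

Heat load = 83300 MJ = 83,300,000,000 J / 1055 = 78,957,346 BTU
Gas: input = 78,957,346 / 0.94 = 83,997,177 BTU = 840 therm → 840 × €2.92 = €2,452.72; + 6 × €16.89 standing = €2,554.06
Heat pump: 78,957,346 BTU / 3412 = 23,140 kWh heat; / 3.3 = 7,012 kWh in → × €0.260 = €1,823.24; + 6 × €21.73 standing = €1,953.62
Difference = |€2,554.06 − €1,953.62| = €600.44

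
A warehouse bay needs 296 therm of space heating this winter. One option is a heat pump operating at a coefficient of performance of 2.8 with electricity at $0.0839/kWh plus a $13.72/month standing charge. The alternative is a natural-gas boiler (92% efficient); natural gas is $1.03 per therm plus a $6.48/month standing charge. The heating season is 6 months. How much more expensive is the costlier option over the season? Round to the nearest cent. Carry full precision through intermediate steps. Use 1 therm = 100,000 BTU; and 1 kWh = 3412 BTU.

Heat load = 296 therm × 100,000 = 29,600,000 BTU
Gas: input = 29,600,000 / 0.92 = 32,173,913 BTU = 321.7 therm → 321.7 × $1.03 = $331.39; + 6 × $6.48 standing = $370.27
Heat pump: 29,600,000 BTU / 3412 = 8,675 kWh heat; / 2.8 = 3,098 kWh in → × $0.0839 = $259.95; + 6 × $13.72 standing = $342.27
Difference = |$370.27 − $342.27| = $28.00

$28.00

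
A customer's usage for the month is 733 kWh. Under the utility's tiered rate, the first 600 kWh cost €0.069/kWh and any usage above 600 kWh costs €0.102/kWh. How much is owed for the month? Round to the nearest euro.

First 600 kWh × €0.069 = €41.40
Remaining 133 kWh × €0.102 = €13.57
Total = €54.97 ≈ €55

€55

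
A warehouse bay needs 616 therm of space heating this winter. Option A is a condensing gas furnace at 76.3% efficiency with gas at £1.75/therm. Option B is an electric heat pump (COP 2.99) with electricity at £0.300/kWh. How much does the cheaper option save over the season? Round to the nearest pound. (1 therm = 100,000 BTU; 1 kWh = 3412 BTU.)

£399

Heat load = 616 therm × 100,000 = 61,600,000 BTU
Gas: input = 61,600,000 / 0.763 = 80,733,945 BTU = 807.3 therm → 807.3 × £1.75 = £1,412.84
Heat pump: 61,600,000 BTU / 3412 = 18,050 kWh heat; / 2.99 = 6,038 kWh in → × £0.300 = £1,811.43
Difference = |£1,412.84 − £1,811.43| = £398.59 ≈ £399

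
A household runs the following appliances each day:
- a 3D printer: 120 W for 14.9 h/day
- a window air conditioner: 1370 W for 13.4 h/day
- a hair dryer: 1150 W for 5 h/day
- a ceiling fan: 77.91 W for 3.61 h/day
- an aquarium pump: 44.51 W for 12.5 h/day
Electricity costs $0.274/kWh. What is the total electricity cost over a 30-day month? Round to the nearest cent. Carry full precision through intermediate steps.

3D printer: 120 W × 14.9 h × 30 d = 53,640 Wh = 53.64 kWh
window air conditioner: 1370 W × 13.4 h × 30 d = 550,740 Wh = 550.7 kWh
hair dryer: 1150 W × 5 h × 30 d = 172,500 Wh = 172.5 kWh
ceiling fan: 77.91 W × 3.61 h × 30 d = 8,438 Wh = 8.438 kWh
aquarium pump: 44.51 W × 12.5 h × 30 d = 16,691 Wh = 16.69 kWh
Total energy = 53.64 + 550.7 + 172.5 + 8.438 + 16.69 = 802 kWh
Cost = 802 kWh × $0.274 = $219.75

$219.75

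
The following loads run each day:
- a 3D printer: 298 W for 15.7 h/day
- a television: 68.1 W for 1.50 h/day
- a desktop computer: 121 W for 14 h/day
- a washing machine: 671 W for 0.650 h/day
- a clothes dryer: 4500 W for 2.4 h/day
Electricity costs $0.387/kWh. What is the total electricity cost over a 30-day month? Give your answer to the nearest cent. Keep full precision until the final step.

$205.62

3D printer: 298 W × 15.7 h × 30 d = 140,358 Wh = 140.4 kWh
television: 68.1 W × 1.50 h × 30 d = 3,064 Wh = 3.064 kWh
desktop computer: 121 W × 14 h × 30 d = 50,820 Wh = 50.82 kWh
washing machine: 671 W × 0.650 h × 30 d = 13,085 Wh = 13.08 kWh
clothes dryer: 4500 W × 2.4 h × 30 d = 324,000 Wh = 324 kWh
Total energy = 140.4 + 3.064 + 50.82 + 13.08 + 324 = 531.3 kWh
Cost = 531.3 kWh × $0.387 = $205.62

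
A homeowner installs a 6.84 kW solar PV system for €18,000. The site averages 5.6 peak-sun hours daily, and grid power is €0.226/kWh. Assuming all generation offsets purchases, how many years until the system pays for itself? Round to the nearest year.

6 years

Daily generation = 6.84 kW × 5.6 h = 38.3 kWh
Annual generation = 38.3 × 365 = 13981 kWh
Annual savings = 13981 × €0.226 = €3,159.70
Payback = €18,000 / €3,159.70 = 5.7 years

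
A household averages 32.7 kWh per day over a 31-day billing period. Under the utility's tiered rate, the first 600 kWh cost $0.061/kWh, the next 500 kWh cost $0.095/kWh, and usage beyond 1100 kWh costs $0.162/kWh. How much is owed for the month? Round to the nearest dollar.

Usage = 32.7 kWh/day × 31 days = 1013.7 kWh
First 600 kWh × $0.061 = $36.60
Next 413.7 kWh × $0.095 = $39.30
Remaining tier: 0 kWh (not reached)
Total = $75.90 ≈ $76

$76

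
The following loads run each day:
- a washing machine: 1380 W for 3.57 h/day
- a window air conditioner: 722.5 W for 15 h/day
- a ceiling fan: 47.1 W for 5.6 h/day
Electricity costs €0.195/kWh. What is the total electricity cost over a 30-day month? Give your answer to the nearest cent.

washing machine: 1380 W × 3.57 h × 30 d = 147,798 Wh = 147.8 kWh
window air conditioner: 722.5 W × 15 h × 30 d = 325,125 Wh = 325.1 kWh
ceiling fan: 47.1 W × 5.6 h × 30 d = 7,913 Wh = 7.913 kWh
Total energy = 147.8 + 325.1 + 7.913 = 480.8 kWh
Cost = 480.8 kWh × €0.195 = €93.76

€93.76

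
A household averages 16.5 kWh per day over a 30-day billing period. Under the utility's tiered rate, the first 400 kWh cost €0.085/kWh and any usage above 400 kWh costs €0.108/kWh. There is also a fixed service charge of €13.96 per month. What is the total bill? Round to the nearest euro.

Usage = 16.5 kWh/day × 30 days = 495 kWh
First 400 kWh × €0.085 = €34.00
Remaining 95 kWh × €0.108 = €10.26
Energy charge = €44.26; + service €13.96 = €58.22 ≈ €58

€58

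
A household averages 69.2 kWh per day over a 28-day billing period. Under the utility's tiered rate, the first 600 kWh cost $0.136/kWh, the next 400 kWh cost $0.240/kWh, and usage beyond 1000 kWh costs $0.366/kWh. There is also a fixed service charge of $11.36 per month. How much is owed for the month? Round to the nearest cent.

$532.12

Usage = 69.2 kWh/day × 28 days = 1937.6 kWh
First 600 kWh × $0.136 = $81.60
Next 400 kWh × $0.240 = $96.00
Remaining 937.6 kWh × $0.366 = $343.16
Energy charge = $520.76; + service $11.36 = $532.12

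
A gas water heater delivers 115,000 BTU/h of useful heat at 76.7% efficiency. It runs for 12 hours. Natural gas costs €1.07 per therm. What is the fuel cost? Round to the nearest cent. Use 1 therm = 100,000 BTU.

Heat delivered = 115,000 BTU/h × 12 h = 1,380,000 BTU
Gas input = 1,380,000 / 0.767 = 1,799,218 BTU
= 1,799,218 / 100,000 = 17.99 therm
Cost = 17.99 × €1.07/therm = €19.25

€19.25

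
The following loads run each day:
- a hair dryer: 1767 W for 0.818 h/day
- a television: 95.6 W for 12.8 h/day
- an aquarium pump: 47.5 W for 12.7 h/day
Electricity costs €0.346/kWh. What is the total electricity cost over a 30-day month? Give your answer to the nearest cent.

€33.97

hair dryer: 1767 W × 0.818 h × 30 d = 43,362 Wh = 43.36 kWh
television: 95.6 W × 12.8 h × 30 d = 36,710 Wh = 36.71 kWh
aquarium pump: 47.5 W × 12.7 h × 30 d = 18,098 Wh = 18.1 kWh
Total energy = 43.36 + 36.71 + 18.1 = 98.17 kWh
Cost = 98.17 kWh × €0.346 = €33.97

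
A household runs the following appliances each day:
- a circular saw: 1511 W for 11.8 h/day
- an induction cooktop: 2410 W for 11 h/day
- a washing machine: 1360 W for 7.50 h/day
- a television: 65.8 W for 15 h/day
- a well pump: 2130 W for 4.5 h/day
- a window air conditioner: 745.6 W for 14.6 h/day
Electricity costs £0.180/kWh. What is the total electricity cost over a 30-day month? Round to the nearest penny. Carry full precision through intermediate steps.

£410.39

circular saw: 1511 W × 11.8 h × 30 d = 534,894 Wh = 534.9 kWh
induction cooktop: 2410 W × 11 h × 30 d = 795,300 Wh = 795.3 kWh
washing machine: 1360 W × 7.50 h × 30 d = 306,000 Wh = 306 kWh
television: 65.8 W × 15 h × 30 d = 29,610 Wh = 29.61 kWh
well pump: 2130 W × 4.5 h × 30 d = 287,550 Wh = 287.6 kWh
window air conditioner: 745.6 W × 14.6 h × 30 d = 326,573 Wh = 326.6 kWh
Total energy = 534.9 + 795.3 + 306 + 29.61 + 287.6 + 326.6 = 2,280 kWh
Cost = 2,280 kWh × £0.180 = £410.39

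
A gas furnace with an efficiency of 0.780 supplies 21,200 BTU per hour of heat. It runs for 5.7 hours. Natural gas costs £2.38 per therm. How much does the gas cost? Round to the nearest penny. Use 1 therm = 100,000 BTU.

Heat delivered = 21,200 BTU/h × 5.7 h = 120,840 BTU
Gas input = 120,840 / 0.780 = 154,923 BTU
= 154,923 / 100,000 = 1.549 therm
Cost = 1.549 × £2.38/therm = £3.69

£3.69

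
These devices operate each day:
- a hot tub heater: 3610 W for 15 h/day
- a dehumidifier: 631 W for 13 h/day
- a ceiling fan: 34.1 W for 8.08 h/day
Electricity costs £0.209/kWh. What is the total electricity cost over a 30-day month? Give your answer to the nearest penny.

hot tub heater: 3610 W × 15 h × 30 d = 1,624,500 Wh = 1,624 kWh
dehumidifier: 631 W × 13 h × 30 d = 246,090 Wh = 246.1 kWh
ceiling fan: 34.1 W × 8.08 h × 30 d = 8,266 Wh = 8.266 kWh
Total energy = 1,624 + 246.1 + 8.266 = 1,879 kWh
Cost = 1,879 kWh × £0.209 = £392.68

£392.68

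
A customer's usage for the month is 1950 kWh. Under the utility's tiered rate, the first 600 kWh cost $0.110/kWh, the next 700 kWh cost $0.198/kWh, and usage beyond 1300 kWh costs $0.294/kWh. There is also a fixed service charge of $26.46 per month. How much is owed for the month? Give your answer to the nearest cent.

$422.16

First 600 kWh × $0.110 = $66.00
Next 700 kWh × $0.198 = $138.60
Remaining 650 kWh × $0.294 = $191.10
Energy charge = $395.70; + service $26.46 = $422.16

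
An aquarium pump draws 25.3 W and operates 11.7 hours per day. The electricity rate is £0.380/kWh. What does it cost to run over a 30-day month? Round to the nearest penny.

£3.37

Energy = 25.3 W × 11.7 h/day × 30 days = 8,880 Wh = 8.88 kWh
Cost = 8.88 kWh × £0.380/kWh = £3.37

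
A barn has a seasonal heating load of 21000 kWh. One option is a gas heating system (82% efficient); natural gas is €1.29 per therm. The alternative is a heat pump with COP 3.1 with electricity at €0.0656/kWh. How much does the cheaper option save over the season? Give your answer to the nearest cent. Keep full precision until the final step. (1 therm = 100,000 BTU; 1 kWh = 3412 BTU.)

Heat load = 21000 kWh × 3412 = 71,652,000 BTU
Gas: input = 71,652,000 / 0.82 = 87,380,488 BTU = 873.8 therm → 873.8 × €1.29 = €1,127.21
Heat pump: 71,652,000 BTU / 3412 = 21,000 kWh heat; / 3.1 = 6,774 kWh in → × €0.0656 = €444.39
Difference = |€1,127.21 − €444.39| = €682.82

€682.82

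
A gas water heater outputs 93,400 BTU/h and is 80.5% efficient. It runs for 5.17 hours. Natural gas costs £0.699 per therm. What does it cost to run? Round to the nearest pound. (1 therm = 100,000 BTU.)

£4

Heat delivered = 93,400 BTU/h × 5.17 h = 482,878 BTU
Gas input = 482,878 / 0.805 = 599,848 BTU
= 599,848 / 100,000 = 5.998 therm
Cost = 5.998 × £0.699/therm = £4.19 ≈ £4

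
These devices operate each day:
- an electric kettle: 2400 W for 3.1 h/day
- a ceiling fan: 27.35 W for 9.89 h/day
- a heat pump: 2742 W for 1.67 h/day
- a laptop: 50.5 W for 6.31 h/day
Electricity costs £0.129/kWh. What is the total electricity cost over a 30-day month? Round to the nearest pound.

£49

electric kettle: 2400 W × 3.1 h × 30 d = 223,200 Wh = 223.2 kWh
ceiling fan: 27.35 W × 9.89 h × 30 d = 8,115 Wh = 8.115 kWh
heat pump: 2742 W × 1.67 h × 30 d = 137,374 Wh = 137.4 kWh
laptop: 50.5 W × 6.31 h × 30 d = 9,560 Wh = 9.56 kWh
Total energy = 223.2 + 8.115 + 137.4 + 9.56 = 378.2 kWh
Cost = 378.2 kWh × £0.129 = £48.79 ≈ £49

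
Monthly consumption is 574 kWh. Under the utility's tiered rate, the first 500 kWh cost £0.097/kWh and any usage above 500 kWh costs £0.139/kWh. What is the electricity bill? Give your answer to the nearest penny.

First 500 kWh × £0.097 = £48.50
Remaining 74 kWh × £0.139 = £10.29
Total = £58.79

£58.79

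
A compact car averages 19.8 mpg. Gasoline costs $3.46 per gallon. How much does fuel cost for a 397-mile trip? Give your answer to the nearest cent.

$69.37

Fuel = 397 mi / 19.8 mpg = 20.05 gal
Cost = 20.05 gal × $3.46/gal = $69.37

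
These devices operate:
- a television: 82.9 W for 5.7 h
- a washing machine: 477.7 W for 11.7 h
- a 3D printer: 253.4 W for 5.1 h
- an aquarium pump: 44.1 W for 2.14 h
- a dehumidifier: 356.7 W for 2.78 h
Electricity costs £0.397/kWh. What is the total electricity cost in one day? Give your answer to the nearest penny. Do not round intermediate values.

£3.35

television: 82.9 W × 5.7 h = 473 Wh = 0.4725 kWh
washing machine: 477.7 W × 11.7 h = 5,589 Wh = 5.589 kWh
3D printer: 253.4 W × 5.1 h = 1,292 Wh = 1.292 kWh
aquarium pump: 44.1 W × 2.14 h = 94 Wh = 0.09437 kWh
dehumidifier: 356.7 W × 2.78 h = 992 Wh = 0.9916 kWh
Total energy = 0.4725 + 5.589 + 1.292 + 0.09437 + 0.9916 = 8.44 kWh
Cost = 8.44 kWh × £0.397 = £3.35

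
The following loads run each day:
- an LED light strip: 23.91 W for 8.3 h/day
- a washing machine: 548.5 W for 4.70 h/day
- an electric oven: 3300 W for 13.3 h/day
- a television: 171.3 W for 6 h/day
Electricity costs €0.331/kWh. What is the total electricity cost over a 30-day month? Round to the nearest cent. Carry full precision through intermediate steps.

LED light strip: 23.91 W × 8.3 h × 30 d = 5,954 Wh = 5.954 kWh
washing machine: 548.5 W × 4.70 h × 30 d = 77,339 Wh = 77.34 kWh
electric oven: 3300 W × 13.3 h × 30 d = 1,316,700 Wh = 1,317 kWh
television: 171.3 W × 6 h × 30 d = 30,834 Wh = 30.83 kWh
Total energy = 5.954 + 77.34 + 1,317 + 30.83 = 1,431 kWh
Cost = 1,431 kWh × €0.331 = €473.60

€473.60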